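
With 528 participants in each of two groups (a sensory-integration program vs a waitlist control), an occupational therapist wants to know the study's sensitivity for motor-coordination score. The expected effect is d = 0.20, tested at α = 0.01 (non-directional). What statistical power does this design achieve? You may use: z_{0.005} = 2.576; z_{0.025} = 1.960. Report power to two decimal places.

power ≈ 0.75

For two equal groups, power = Φ(d·√(n/2) − z_{α/2}).
d·√(n/2) = 0.20 × √(528/2) = 0.20 × 16.248 = 3.250.
z_β = 3.250 − 2.576 = 0.674.
Power = Φ(0.674) = 0.750.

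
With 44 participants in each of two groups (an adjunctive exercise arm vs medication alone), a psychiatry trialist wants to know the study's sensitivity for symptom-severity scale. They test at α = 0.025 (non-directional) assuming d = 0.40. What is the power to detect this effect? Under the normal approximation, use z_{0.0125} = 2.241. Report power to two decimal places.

For two equal groups, power = Φ(d·√(n/2) − z_{α/2}).
d·√(n/2) = 0.40 × √(44/2) = 0.40 × 4.690 = 1.876.
z_β = 1.876 − 2.241 = -0.365.
Power = Φ(-0.365) = 0.358.

power ≈ 0.36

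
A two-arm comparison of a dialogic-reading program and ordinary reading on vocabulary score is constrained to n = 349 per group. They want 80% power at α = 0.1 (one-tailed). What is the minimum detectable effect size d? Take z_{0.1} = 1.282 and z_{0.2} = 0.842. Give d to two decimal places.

For two independent groups of n = 349 each: d_min = (z_{α} + z_β)·√(2/n).
z-sum = 1.282 + 0.842 = 2.124.
d_min = 2.124 × √(2/349) = 2.124 × 0.0757 = 0.161.

d_min ≈ 0.16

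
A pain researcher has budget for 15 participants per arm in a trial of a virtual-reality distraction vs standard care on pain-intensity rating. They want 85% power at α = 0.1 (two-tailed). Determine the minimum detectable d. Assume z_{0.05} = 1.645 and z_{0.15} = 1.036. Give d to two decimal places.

For two independent groups of n = 15 each: d_min = (z_{α/2} + z_β)·√(2/n).
z-sum = 1.645 + 1.036 = 2.681.
d_min = 2.681 × √(2/15) = 2.681 × 0.3651 = 0.979.

d_min ≈ 0.98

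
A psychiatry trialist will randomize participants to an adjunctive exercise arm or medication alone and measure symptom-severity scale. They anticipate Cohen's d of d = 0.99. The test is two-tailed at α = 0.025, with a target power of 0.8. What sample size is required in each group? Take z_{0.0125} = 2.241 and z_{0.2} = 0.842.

n = 20 per group

For two independent groups with equal n: n = 2·((z_{α/2} + z_β) / d)².
z_{α/2} + z_β = 2.241 + 0.842 = 3.083.
n = 2 × (3.083 / 0.99)² = 2 × 3.114² = 2 × 9.70 = 19.4.
Round up to the next whole participant.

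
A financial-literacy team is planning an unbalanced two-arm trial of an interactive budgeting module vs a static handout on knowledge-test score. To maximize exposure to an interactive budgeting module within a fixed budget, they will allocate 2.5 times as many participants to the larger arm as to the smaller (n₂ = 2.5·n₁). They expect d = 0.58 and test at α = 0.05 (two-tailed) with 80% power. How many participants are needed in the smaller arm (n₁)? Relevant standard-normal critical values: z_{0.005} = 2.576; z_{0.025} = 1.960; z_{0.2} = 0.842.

n₁ = 33

With allocation ratio k = n₂/n₁ = 2.5, Var(x̄₁−x̄₂) = σ²(1/n₁ + 1/(k·n₁)) = σ²·(k+1)/(k·n₁).
So n₁ = (1 + 1/k)·((z_{α/2} + z_β)/d)² = 1.400 × (2.802/0.58)².
n₁ = 1.400 × 23.34 = 32.7.
Round up: n₁ = 33, giving n₂ = ⌈2.5 × 33⌉ = ⌈82.5⌉ = 83.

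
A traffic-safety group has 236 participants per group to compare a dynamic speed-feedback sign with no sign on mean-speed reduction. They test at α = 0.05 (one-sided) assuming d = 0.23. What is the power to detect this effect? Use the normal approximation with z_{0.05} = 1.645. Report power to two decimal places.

For two equal groups, power = Φ(d·√(n/2) − z_{α}).
d·√(n/2) = 0.23 × √(236/2) = 0.23 × 10.863 = 2.498.
z_β = 2.498 − 1.645 = 0.853.
Power = Φ(0.853) = 0.803.

power ≈ 0.80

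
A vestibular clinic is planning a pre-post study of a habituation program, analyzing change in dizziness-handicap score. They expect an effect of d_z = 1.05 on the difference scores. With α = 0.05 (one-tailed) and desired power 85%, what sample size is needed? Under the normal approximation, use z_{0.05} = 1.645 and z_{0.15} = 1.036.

For a paired (one-sample on differences) test: n = ((z_{α} + z_β) / d)².
z_{α} + z_β = 1.645 + 1.036 = 2.681.
n = (2.681 / 1.05)² = 2.553² = 6.52.
Round up.

n = 7 pairs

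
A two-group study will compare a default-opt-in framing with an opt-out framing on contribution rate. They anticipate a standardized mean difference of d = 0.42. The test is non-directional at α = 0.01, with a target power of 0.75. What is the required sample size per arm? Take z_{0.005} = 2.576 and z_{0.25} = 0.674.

For two independent groups with equal n: n = 2·((z_{α/2} + z_β) / d)².
z_{α/2} + z_β = 2.576 + 0.674 = 3.250.
n = 2 × (3.250 / 0.42)² = 2 × 7.738² = 2 × 59.88 = 119.8.
Round up to the next whole participant.

n = 120 per group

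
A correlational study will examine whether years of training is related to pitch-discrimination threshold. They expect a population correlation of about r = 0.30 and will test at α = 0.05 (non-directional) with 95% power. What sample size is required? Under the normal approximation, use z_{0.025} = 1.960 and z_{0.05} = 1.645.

Fisher's z: C = ½·ln((1+r)/(1−r)) = ½·ln(1.8571) = 0.3095.
n = ((z_{α/2} + z_β)/C)² + 3.
(1.960 + 1.645) / 0.3095 = 3.605 / 0.3095 = 11.648.
n = 11.648² + 3 = 135.67 + 3 = 138.7.
Round up.

n = 139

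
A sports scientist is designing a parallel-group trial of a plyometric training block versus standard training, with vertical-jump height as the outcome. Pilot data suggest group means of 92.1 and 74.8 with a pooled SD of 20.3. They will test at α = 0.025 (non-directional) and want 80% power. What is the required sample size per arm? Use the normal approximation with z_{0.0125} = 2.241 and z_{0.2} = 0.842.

Cohen's d = |M₁ − M₂| / SD_pooled = |92.1 − 74.8| / 20.3 = 17.3 / 20.3 = 0.852.
For two independent groups with equal n: n = 2·((z_{α/2} + z_β) / d)².
z_{α/2} + z_β = 2.241 + 0.842 = 3.083.
n = 2 × (3.083 / 0.852)² = 2 × 3.619² = 2 × 13.09 = 26.2.
Round up to the next whole participant.

n = 27 per group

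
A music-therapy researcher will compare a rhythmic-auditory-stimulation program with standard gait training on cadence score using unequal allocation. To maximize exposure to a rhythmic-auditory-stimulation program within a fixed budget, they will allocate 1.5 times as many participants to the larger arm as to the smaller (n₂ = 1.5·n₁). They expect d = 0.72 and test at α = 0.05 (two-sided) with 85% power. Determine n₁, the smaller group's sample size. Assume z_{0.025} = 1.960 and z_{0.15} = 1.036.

n₁ = 29

With allocation ratio k = n₂/n₁ = 1.5, Var(x̄₁−x̄₂) = σ²(1/n₁ + 1/(k·n₁)) = σ²·(k+1)/(k·n₁).
So n₁ = (1 + 1/k)·((z_{α/2} + z_β)/d)² = 1.667 × (2.996/0.72)².
n₁ = 1.667 × 17.31 = 28.9.
Round up: n₁ = 29, giving n₂ = ⌈1.5 × 29⌉ = ⌈43.5⌉ = 44.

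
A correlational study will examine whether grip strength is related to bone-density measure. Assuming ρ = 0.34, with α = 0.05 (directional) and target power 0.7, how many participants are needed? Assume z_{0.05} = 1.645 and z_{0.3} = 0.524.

Fisher's z: C = ½·ln((1+r)/(1−r)) = ½·ln(2.0303) = 0.3541.
n = ((z_{α} + z_β)/C)² + 3.
(1.645 + 0.524) / 0.3541 = 2.169 / 0.3541 = 6.125.
n = 6.125² + 3 = 37.52 + 3 = 40.5.
Round up.

n = 41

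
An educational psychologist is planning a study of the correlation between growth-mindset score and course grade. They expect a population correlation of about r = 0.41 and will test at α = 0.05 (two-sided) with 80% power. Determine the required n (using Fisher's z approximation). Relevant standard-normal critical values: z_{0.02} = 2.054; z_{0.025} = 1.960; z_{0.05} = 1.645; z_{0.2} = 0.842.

Fisher's z: C = ½·ln((1+r)/(1−r)) = ½·ln(2.3898) = 0.4356.
n = ((z_{α/2} + z_β)/C)² + 3.
(1.960 + 0.842) / 0.4356 = 2.802 / 0.4356 = 6.433.
n = 6.433² + 3 = 41.38 + 3 = 44.4.
Round up.

n = 45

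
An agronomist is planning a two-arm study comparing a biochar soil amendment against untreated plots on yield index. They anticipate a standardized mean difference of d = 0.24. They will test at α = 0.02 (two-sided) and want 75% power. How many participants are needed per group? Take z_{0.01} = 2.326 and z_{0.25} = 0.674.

n = 313 per group

For two independent groups with equal n: n = 2·((z_{α/2} + z_β) / d)².
z_{α/2} + z_β = 2.326 + 0.674 = 3.000.
n = 2 × (3.000 / 0.24)² = 2 × 12.500² = 2 × 156.25 = 312.5.
Round up to the next whole participant.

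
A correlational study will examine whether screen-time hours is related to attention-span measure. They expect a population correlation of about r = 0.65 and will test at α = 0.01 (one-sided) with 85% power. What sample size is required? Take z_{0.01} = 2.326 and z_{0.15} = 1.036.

Fisher's z: C = ½·ln((1+r)/(1−r)) = ½·ln(4.7143) = 0.7753.
n = ((z_{α} + z_β)/C)² + 3.
(2.326 + 1.036) / 0.7753 = 3.362 / 0.7753 = 4.336.
n = 4.336² + 3 = 18.80 + 3 = 21.8.
Round up.

n = 22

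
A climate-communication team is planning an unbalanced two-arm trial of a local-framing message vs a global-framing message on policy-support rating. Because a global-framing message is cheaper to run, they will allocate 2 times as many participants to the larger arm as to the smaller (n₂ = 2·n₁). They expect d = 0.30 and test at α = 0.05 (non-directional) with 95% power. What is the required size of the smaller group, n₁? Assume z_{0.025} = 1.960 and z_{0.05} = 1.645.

With allocation ratio k = n₂/n₁ = 2, Var(x̄₁−x̄₂) = σ²(1/n₁ + 1/(k·n₁)) = σ²·(k+1)/(k·n₁).
So n₁ = (1 + 1/k)·((z_{α/2} + z_β)/d)² = 1.500 × (3.605/0.30)².
n₁ = 1.500 × 144.40 = 216.6.
Round up: n₁ = 217, giving n₂ = 2 × 217 = 434.

n₁ = 217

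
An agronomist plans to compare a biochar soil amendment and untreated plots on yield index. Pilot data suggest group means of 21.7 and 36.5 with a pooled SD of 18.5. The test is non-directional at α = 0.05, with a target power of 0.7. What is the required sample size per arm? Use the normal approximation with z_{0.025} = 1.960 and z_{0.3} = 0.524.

Cohen's d = |M₁ − M₂| / SD_pooled = |21.7 − 36.5| / 18.5 = 14.8 / 18.5 = 0.800.
For two independent groups with equal n: n = 2·((z_{α/2} + z_β) / d)².
z_{α/2} + z_β = 1.960 + 0.524 = 2.484.
n = 2 × (2.484 / 0.800)² = 2 × 3.105² = 2 × 9.64 = 19.3.
Round up to the next whole participant.

n = 20 per group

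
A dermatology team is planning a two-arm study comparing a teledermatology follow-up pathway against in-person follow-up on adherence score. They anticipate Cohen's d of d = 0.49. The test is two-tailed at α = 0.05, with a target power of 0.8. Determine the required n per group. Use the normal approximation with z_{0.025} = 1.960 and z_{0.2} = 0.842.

n = 66 per group

For two independent groups with equal n: n = 2·((z_{α/2} + z_β) / d)².
z_{α/2} + z_β = 1.960 + 0.842 = 2.802.
n = 2 × (2.802 / 0.49)² = 2 × 5.718² = 2 × 32.70 = 65.4.
Round up to the next whole participant.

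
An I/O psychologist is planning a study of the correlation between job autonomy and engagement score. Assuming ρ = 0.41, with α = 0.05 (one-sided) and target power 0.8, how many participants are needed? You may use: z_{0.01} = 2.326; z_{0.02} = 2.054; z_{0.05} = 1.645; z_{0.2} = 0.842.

Fisher's z: C = ½·ln((1+r)/(1−r)) = ½·ln(2.3898) = 0.4356.
n = ((z_{α} + z_β)/C)² + 3.
(1.645 + 0.842) / 0.4356 = 2.487 / 0.4356 = 5.709.
n = 5.709² + 3 = 32.60 + 3 = 35.6.
Round up.

n = 36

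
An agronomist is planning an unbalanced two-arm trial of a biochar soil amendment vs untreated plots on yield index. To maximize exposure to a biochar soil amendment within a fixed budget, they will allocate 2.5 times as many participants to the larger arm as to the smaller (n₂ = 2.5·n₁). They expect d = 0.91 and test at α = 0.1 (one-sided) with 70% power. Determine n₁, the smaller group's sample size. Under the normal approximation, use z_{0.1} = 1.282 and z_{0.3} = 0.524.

n₁ = 6

With allocation ratio k = n₂/n₁ = 2.5, Var(x̄₁−x̄₂) = σ²(1/n₁ + 1/(k·n₁)) = σ²·(k+1)/(k·n₁).
So n₁ = (1 + 1/k)·((z_{α} + z_β)/d)² = 1.400 × (1.806/0.91)².
n₁ = 1.400 × 3.94 = 5.5.
Round up: n₁ = 6, giving n₂ = 2.5 × 6 = 15.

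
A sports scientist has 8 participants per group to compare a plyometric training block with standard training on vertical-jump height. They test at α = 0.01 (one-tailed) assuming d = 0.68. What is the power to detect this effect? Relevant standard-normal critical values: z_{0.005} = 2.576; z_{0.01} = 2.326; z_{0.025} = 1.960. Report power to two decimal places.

power ≈ 0.17

For two equal groups, power = Φ(d·√(n/2) − z_{α}).
d·√(n/2) = 0.68 × √(8/2) = 0.68 × 2.000 = 1.360.
z_β = 1.360 − 2.326 = -0.966.
Power = Φ(-0.966) = 0.167.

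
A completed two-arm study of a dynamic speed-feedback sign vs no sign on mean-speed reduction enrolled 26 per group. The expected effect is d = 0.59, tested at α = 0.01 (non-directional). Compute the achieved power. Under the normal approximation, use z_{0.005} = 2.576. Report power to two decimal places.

For two equal groups, power = Φ(d·√(n/2) − z_{α/2}).
d·√(n/2) = 0.59 × √(26/2) = 0.59 × 3.606 = 2.127.
z_β = 2.127 − 2.576 = -0.449.
Power = Φ(-0.449) = 0.327.

power ≈ 0.33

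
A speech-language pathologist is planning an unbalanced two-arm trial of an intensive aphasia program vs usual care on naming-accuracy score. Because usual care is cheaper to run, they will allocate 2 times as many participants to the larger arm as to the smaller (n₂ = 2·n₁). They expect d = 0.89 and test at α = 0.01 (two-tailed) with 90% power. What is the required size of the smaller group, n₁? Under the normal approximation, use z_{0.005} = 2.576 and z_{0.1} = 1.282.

With allocation ratio k = n₂/n₁ = 2, Var(x̄₁−x̄₂) = σ²(1/n₁ + 1/(k·n₁)) = σ²·(k+1)/(k·n₁).
So n₁ = (1 + 1/k)·((z_{α/2} + z_β)/d)² = 1.500 × (3.858/0.89)².
n₁ = 1.500 × 18.79 = 28.2.
Round up: n₁ = 29, giving n₂ = 2 × 29 = 58.

n₁ = 29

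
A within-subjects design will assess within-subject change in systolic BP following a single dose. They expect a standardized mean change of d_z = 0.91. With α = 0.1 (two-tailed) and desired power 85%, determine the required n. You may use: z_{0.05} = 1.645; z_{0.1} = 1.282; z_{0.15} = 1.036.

For a paired (one-sample on differences) test: n = ((z_{α/2} + z_β) / d)².
z_{α/2} + z_β = 1.645 + 1.036 = 2.681.
n = (2.681 / 0.91)² = 2.946² = 8.68.
Round up.

n = 9 pairs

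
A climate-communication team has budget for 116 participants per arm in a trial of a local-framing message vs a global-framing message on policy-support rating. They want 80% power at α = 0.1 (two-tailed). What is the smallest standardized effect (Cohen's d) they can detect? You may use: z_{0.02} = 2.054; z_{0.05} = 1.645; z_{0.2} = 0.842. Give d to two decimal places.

d_min ≈ 0.33

For two independent groups of n = 116 each: d_min = (z_{α/2} + z_β)·√(2/n).
z-sum = 1.645 + 0.842 = 2.487.
d_min = 2.487 × √(2/116) = 2.487 × 0.1313 = 0.327.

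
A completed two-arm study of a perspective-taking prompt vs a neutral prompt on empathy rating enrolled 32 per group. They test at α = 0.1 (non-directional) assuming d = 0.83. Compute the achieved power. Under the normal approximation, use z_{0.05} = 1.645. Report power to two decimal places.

For two equal groups, power = Φ(d·√(n/2) − z_{α/2}).
d·√(n/2) = 0.83 × √(32/2) = 0.83 × 4.000 = 3.320.
z_β = 3.320 − 1.645 = 1.675.
Power = Φ(1.675) = 0.953.

power ≈ 0.95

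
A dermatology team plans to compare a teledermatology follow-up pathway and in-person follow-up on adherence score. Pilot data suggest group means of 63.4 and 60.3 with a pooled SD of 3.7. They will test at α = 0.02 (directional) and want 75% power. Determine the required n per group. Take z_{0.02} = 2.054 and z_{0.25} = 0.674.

n = 22 per group

Cohen's d = |M₁ − M₂| / SD_pooled = |63.4 − 60.3| / 3.7 = 3.1 / 3.7 = 0.838.
For two independent groups with equal n: n = 2·((z_{α} + z_β) / d)².
z_{α} + z_β = 2.054 + 0.674 = 2.728.
n = 2 × (2.728 / 0.838)² = 2 × 3.255² = 2 × 10.60 = 21.2.
Round up to the next whole participant.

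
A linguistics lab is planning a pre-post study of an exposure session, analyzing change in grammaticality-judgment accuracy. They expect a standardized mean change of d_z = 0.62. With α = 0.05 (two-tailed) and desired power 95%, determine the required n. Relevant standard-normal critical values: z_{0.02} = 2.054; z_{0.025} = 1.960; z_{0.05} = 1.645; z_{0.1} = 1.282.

For a paired (one-sample on differences) test: n = ((z_{α/2} + z_β) / d)².
z_{α/2} + z_β = 1.960 + 1.645 = 3.605.
n = (3.605 / 0.62)² = 5.815² = 33.81.
Round up.

n = 34 pairs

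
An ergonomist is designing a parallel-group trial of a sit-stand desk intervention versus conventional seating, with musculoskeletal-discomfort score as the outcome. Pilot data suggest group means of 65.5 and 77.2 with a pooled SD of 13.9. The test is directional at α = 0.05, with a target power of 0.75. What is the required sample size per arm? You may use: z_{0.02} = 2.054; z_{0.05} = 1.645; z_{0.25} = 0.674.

n = 16 per group

Cohen's d = |M₁ − M₂| / SD_pooled = |65.5 − 77.2| / 13.9 = 11.7 / 13.9 = 0.842.
For two independent groups with equal n: n = 2·((z_{α} + z_β) / d)².
z_{α} + z_β = 1.645 + 0.674 = 2.319.
n = 2 × (2.319 / 0.842)² = 2 × 2.754² = 2 × 7.59 = 15.2.
Round up to the next whole participant.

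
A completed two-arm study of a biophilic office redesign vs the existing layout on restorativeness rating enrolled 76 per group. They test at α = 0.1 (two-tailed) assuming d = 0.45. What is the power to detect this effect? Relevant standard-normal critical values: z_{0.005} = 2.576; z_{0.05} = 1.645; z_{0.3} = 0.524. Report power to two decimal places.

For two equal groups, power = Φ(d·√(n/2) − z_{α/2}).
d·√(n/2) = 0.45 × √(76/2) = 0.45 × 6.164 = 2.774.
z_β = 2.774 − 1.645 = 1.129.
Power = Φ(1.129) = 0.871.

power ≈ 0.87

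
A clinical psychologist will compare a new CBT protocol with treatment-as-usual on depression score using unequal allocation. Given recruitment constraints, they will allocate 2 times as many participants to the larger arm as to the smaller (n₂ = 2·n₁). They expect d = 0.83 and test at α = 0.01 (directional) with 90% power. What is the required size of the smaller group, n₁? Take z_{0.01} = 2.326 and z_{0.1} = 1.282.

With allocation ratio k = n₂/n₁ = 2, Var(x̄₁−x̄₂) = σ²(1/n₁ + 1/(k·n₁)) = σ²·(k+1)/(k·n₁).
So n₁ = (1 + 1/k)·((z_{α} + z_β)/d)² = 1.500 × (3.608/0.83)².
n₁ = 1.500 × 18.90 = 28.3.
Round up: n₁ = 29, giving n₂ = 2 × 29 = 58.

n₁ = 29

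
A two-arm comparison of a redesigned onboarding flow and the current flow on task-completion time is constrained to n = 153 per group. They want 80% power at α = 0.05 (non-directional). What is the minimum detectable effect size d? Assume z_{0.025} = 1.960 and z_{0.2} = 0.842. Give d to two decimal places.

For two independent groups of n = 153 each: d_min = (z_{α/2} + z_β)·√(2/n).
z-sum = 1.960 + 0.842 = 2.802.
d_min = 2.802 × √(2/153) = 2.802 × 0.1143 = 0.320.

d_min ≈ 0.32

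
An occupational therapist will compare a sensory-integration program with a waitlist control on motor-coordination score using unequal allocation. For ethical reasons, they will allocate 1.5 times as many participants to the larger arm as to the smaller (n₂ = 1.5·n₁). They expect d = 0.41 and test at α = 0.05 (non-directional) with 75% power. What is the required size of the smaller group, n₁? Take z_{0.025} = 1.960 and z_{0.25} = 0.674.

With allocation ratio k = n₂/n₁ = 1.5, Var(x̄₁−x̄₂) = σ²(1/n₁ + 1/(k·n₁)) = σ²·(k+1)/(k·n₁).
So n₁ = (1 + 1/k)·((z_{α/2} + z_β)/d)² = 1.667 × (2.634/0.41)².
n₁ = 1.667 × 41.27 = 68.8.
Round up: n₁ = 69, giving n₂ = ⌈1.5 × 69⌉ = ⌈103.5⌉ = 104.

n₁ = 69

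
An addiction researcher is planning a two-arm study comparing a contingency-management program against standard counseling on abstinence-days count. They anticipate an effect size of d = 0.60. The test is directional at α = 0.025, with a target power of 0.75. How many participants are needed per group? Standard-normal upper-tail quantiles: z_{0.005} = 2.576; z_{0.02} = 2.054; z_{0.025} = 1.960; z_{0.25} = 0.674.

For two independent groups with equal n: n = 2·((z_{α} + z_β) / d)².
z_{α} + z_β = 1.960 + 0.674 = 2.634.
n = 2 × (2.634 / 0.60)² = 2 × 4.390² = 2 × 19.27 = 38.5.
Round up to the next whole participant.

n = 39 per group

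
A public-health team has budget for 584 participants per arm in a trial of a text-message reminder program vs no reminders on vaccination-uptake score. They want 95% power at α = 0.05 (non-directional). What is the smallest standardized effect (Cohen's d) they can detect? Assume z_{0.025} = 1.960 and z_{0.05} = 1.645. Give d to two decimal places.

For two independent groups of n = 584 each: d_min = (z_{α/2} + z_β)·√(2/n).
z-sum = 1.960 + 1.645 = 3.605.
d_min = 3.605 × √(2/584) = 3.605 × 0.0585 = 0.211.

d_min ≈ 0.21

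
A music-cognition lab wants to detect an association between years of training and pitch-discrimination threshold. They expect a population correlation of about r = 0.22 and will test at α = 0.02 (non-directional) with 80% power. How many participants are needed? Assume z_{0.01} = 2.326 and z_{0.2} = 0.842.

n = 204

Fisher's z: C = ½·ln((1+r)/(1−r)) = ½·ln(1.5641) = 0.2237.
n = ((z_{α/2} + z_β)/C)² + 3.
(2.326 + 0.842) / 0.2237 = 3.168 / 0.2237 = 14.162.
n = 14.162² + 3 = 200.56 + 3 = 203.6.
Round up.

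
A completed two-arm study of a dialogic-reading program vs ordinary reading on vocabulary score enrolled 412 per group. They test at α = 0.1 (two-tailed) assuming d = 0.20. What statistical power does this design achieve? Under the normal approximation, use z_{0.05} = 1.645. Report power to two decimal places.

For two equal groups, power = Φ(d·√(n/2) − z_{α/2}).
d·√(n/2) = 0.20 × √(412/2) = 0.20 × 14.353 = 2.871.
z_β = 2.871 − 1.645 = 1.226.
Power = Φ(1.226) = 0.890.

power ≈ 0.89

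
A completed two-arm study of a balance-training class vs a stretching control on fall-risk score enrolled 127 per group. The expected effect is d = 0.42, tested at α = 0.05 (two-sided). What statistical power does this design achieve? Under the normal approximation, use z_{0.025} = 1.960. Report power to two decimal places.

For two equal groups, power = Φ(d·√(n/2) − z_{α/2}).
d·√(n/2) = 0.42 × √(127/2) = 0.42 × 7.969 = 3.347.
z_β = 3.347 − 1.960 = 1.387.
Power = Φ(1.387) = 0.917.

power ≈ 0.92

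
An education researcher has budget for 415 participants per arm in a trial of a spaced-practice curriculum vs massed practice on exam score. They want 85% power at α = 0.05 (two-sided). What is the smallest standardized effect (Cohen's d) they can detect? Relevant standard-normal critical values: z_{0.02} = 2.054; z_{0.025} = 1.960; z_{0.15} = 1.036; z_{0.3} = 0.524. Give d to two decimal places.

For two independent groups of n = 415 each: d_min = (z_{α/2} + z_β)·√(2/n).
z-sum = 1.960 + 1.036 = 2.996.
d_min = 2.996 × √(2/415) = 2.996 × 0.0694 = 0.208.

d_min ≈ 0.21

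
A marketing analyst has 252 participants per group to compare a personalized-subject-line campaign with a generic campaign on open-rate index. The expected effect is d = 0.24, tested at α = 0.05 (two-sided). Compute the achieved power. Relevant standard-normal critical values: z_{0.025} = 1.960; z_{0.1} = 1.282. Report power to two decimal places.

For two equal groups, power = Φ(d·√(n/2) − z_{α/2}).
d·√(n/2) = 0.24 × √(252/2) = 0.24 × 11.225 = 2.694.
z_β = 2.694 − 1.960 = 0.734.
Power = Φ(0.734) = 0.769.

power ≈ 0.77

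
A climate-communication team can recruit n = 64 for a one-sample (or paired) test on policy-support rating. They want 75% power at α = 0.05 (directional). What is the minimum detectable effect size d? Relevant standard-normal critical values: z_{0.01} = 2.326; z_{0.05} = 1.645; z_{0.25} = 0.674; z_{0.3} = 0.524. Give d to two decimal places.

For a single sample (or paired design) of n = 64: d_min = (z_{α} + z_β)/√n.
z-sum = 1.645 + 0.674 = 2.319.
d_min = 2.319 / √64 = 2.319 / 8.000 = 0.290.

d_min ≈ 0.29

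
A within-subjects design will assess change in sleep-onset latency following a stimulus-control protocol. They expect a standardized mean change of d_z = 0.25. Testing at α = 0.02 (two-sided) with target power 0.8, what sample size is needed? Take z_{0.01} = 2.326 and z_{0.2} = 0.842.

n = 161 pairs

For a paired (one-sample on differences) test: n = ((z_{α/2} + z_β) / d)².
z_{α/2} + z_β = 2.326 + 0.842 = 3.168.
n = (3.168 / 0.25)² = 12.672² = 160.58.
Round up.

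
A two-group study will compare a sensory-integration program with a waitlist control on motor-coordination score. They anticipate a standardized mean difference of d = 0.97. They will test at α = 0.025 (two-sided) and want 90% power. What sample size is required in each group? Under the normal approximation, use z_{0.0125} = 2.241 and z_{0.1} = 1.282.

n = 27 per group

For two independent groups with equal n: n = 2·((z_{α/2} + z_β) / d)².
z_{α/2} + z_β = 2.241 + 1.282 = 3.523.
n = 2 × (3.523 / 0.97)² = 2 × 3.632² = 2 × 13.19 = 26.4.
Round up to the next whole participant.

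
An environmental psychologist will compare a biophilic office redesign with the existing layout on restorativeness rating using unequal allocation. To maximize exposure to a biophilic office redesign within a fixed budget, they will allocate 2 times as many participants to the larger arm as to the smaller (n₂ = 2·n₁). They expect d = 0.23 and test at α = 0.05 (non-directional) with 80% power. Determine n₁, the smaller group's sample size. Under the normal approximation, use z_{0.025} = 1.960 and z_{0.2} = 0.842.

n₁ = 223

With allocation ratio k = n₂/n₁ = 2, Var(x̄₁−x̄₂) = σ²(1/n₁ + 1/(k·n₁)) = σ²·(k+1)/(k·n₁).
So n₁ = (1 + 1/k)·((z_{α/2} + z_β)/d)² = 1.500 × (2.802/0.23)².
n₁ = 1.500 × 148.42 = 222.6.
Round up: n₁ = 223, giving n₂ = 2 × 223 = 446.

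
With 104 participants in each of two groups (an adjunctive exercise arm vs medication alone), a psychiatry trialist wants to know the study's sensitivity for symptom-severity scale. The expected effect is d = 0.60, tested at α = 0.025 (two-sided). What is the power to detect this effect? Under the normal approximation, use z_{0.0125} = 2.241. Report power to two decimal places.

power ≈ 0.98

For two equal groups, power = Φ(d·√(n/2) − z_{α/2}).
d·√(n/2) = 0.60 × √(104/2) = 0.60 × 7.211 = 4.327.
z_β = 4.327 − 2.241 = 2.086.
Power = Φ(2.086) = 0.981.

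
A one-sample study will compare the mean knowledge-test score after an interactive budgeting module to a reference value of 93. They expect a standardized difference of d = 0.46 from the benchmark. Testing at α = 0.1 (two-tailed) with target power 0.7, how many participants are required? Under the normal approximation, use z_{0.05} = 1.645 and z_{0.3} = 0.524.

For a one-sample test: n = ((z_{α/2} + z_β) / d)².
z_{α/2} + z_β = 1.645 + 0.524 = 2.169.
n = (2.169 / 0.46)² = 4.715² = 22.23.
Round up.

n = 23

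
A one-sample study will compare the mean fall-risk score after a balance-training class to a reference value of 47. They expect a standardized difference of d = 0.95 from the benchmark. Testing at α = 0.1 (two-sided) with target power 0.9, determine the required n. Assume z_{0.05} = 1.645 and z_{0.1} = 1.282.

For a one-sample test: n = ((z_{α/2} + z_β) / d)².
z_{α/2} + z_β = 1.645 + 1.282 = 2.927.
n = (2.927 / 0.95)² = 3.081² = 9.49.
Round up.

n = 10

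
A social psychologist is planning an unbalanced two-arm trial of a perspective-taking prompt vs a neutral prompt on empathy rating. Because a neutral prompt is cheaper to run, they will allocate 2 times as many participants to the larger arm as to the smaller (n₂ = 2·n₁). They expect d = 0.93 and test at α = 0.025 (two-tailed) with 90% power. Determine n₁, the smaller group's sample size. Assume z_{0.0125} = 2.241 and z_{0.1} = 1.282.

n₁ = 22

With allocation ratio k = n₂/n₁ = 2, Var(x̄₁−x̄₂) = σ²(1/n₁ + 1/(k·n₁)) = σ²·(k+1)/(k·n₁).
So n₁ = (1 + 1/k)·((z_{α/2} + z_β)/d)² = 1.500 × (3.523/0.93)².
n₁ = 1.500 × 14.35 = 21.5.
Round up: n₁ = 22, giving n₂ = 2 × 22 = 44.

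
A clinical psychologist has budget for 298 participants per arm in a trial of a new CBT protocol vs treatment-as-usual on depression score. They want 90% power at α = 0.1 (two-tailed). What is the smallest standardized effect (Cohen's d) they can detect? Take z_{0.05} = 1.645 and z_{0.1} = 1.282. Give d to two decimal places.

For two independent groups of n = 298 each: d_min = (z_{α/2} + z_β)·√(2/n).
z-sum = 1.645 + 1.282 = 2.927.
d_min = 2.927 × √(2/298) = 2.927 × 0.0819 = 0.240.

d_min ≈ 0.24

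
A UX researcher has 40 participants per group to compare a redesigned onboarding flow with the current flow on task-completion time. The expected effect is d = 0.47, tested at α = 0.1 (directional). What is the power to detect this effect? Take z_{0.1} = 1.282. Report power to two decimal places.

power ≈ 0.79

For two equal groups, power = Φ(d·√(n/2) − z_{α}).
d·√(n/2) = 0.47 × √(40/2) = 0.47 × 4.472 = 2.102.
z_β = 2.102 − 1.282 = 0.820.
Power = Φ(0.820) = 0.794.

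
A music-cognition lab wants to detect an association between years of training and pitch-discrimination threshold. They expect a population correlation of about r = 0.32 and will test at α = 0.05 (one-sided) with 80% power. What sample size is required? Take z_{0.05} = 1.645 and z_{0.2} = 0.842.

n = 60

Fisher's z: C = ½·ln((1+r)/(1−r)) = ½·ln(1.9412) = 0.3316.
n = ((z_{α} + z_β)/C)² + 3.
(1.645 + 0.842) / 0.3316 = 2.487 / 0.3316 = 7.500.
n = 7.500² + 3 = 56.25 + 3 = 59.2.
Round up.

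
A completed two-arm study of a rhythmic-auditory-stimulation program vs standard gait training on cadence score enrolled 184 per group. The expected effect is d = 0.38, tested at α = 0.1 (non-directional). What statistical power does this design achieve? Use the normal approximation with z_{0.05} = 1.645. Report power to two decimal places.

power ≈ 0.98

For two equal groups, power = Φ(d·√(n/2) − z_{α/2}).
d·√(n/2) = 0.38 × √(184/2) = 0.38 × 9.592 = 3.645.
z_β = 3.645 − 1.645 = 2.000.
Power = Φ(2.000) = 0.977.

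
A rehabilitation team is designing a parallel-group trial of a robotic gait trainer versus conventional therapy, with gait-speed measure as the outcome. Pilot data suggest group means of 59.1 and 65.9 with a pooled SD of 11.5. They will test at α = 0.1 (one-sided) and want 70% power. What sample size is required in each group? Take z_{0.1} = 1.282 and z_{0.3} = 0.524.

Cohen's d = |M₁ − M₂| / SD_pooled = |59.1 − 65.9| / 11.5 = 6.8 / 11.5 = 0.591.
For two independent groups with equal n: n = 2·((z_{α} + z_β) / d)².
z_{α} + z_β = 1.282 + 0.524 = 1.806.
n = 2 × (1.806 / 0.591)² = 2 × 3.056² = 2 × 9.34 = 18.7.
Round up to the next whole participant.

n = 19 per group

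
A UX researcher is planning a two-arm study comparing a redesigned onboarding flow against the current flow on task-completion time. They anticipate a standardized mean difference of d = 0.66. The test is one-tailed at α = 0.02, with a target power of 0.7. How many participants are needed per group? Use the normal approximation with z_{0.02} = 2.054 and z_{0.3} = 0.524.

n = 31 per group

For two independent groups with equal n: n = 2·((z_{α} + z_β) / d)².
z_{α} + z_β = 2.054 + 0.524 = 2.578.
n = 2 × (2.578 / 0.66)² = 2 × 3.906² = 2 × 15.26 = 30.5.
Round up to the next whole participant.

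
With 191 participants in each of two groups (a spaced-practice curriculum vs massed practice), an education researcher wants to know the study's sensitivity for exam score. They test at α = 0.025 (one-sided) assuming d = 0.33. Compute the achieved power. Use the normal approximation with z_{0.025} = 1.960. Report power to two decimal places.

For two equal groups, power = Φ(d·√(n/2) − z_{α}).
d·√(n/2) = 0.33 × √(191/2) = 0.33 × 9.772 = 3.225.
z_β = 3.225 − 1.960 = 1.265.
Power = Φ(1.265) = 0.897.

power ≈ 0.90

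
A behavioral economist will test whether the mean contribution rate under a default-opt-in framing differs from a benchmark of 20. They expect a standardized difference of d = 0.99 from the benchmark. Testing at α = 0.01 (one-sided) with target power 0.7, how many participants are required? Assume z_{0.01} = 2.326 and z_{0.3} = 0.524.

For a one-sample test: n = ((z_{α} + z_β) / d)².
z_{α} + z_β = 2.326 + 0.524 = 2.850.
n = (2.850 / 0.99)² = 2.879² = 8.29.
Round up.

n = 9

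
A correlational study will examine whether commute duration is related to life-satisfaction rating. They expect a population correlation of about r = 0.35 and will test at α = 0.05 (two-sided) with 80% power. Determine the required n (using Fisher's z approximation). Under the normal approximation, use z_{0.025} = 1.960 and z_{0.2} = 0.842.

n = 62

Fisher's z: C = ½·ln((1+r)/(1−r)) = ½·ln(2.0769) = 0.3654.
n = ((z_{α/2} + z_β)/C)² + 3.
(1.960 + 0.842) / 0.3654 = 2.802 / 0.3654 = 7.668.
n = 7.668² + 3 = 58.80 + 3 = 61.8.
Round up.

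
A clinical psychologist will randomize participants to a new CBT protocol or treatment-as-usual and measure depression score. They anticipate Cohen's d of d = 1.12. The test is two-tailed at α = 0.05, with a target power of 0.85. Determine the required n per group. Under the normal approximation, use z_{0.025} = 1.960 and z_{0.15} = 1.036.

n = 15 per group

For two independent groups with equal n: n = 2·((z_{α/2} + z_β) / d)².
z_{α/2} + z_β = 1.960 + 1.036 = 2.996.
n = 2 × (2.996 / 1.12)² = 2 × 2.675² = 2 × 7.16 = 14.3.
Round up to the next whole participant.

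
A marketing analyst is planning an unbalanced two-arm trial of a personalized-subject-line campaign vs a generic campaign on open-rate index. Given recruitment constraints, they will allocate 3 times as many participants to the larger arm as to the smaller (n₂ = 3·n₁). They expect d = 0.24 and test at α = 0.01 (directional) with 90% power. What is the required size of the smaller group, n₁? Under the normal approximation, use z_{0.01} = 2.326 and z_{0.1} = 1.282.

n₁ = 302

With allocation ratio k = n₂/n₁ = 3, Var(x̄₁−x̄₂) = σ²(1/n₁ + 1/(k·n₁)) = σ²·(k+1)/(k·n₁).
So n₁ = (1 + 1/k)·((z_{α} + z_β)/d)² = 1.333 × (3.608/0.24)².
n₁ = 1.333 × 226.00 = 301.3.
Round up: n₁ = 302, giving n₂ = 3 × 302 = 906.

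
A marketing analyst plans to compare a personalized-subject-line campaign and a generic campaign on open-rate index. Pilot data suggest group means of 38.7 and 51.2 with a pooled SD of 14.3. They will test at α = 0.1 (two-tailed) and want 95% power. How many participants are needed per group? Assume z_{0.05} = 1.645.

Cohen's d = |M₁ − M₂| / SD_pooled = |38.7 − 51.2| / 14.3 = 12.5 / 14.3 = 0.874.
For two independent groups with equal n: n = 2·((z_{α/2} + z_β) / d)².
z_{α/2} + z_β = 1.645 + 1.645 = 3.290.
n = 2 × (3.290 / 0.874)² = 2 × 3.764² = 2 × 14.17 = 28.3.
Round up to the next whole participant.

n = 29 per group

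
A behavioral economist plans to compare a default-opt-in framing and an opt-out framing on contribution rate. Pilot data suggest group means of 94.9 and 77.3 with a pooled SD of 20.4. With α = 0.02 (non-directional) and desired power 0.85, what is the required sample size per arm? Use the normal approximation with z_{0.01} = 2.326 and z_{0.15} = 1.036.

Cohen's d = |M₁ − M₂| / SD_pooled = |94.9 − 77.3| / 20.4 = 17.6 / 20.4 = 0.863.
For two independent groups with equal n: n = 2·((z_{α/2} + z_β) / d)².
z_{α/2} + z_β = 2.326 + 1.036 = 3.362.
n = 2 × (3.362 / 0.863)² = 2 × 3.896² = 2 × 15.18 = 30.4.
Round up to the next whole participant.

n = 31 per group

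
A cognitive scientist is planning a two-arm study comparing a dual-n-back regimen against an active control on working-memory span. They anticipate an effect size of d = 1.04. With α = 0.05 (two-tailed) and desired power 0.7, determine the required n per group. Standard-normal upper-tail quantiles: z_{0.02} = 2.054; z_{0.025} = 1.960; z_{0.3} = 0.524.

For two independent groups with equal n: n = 2·((z_{α/2} + z_β) / d)².
z_{α/2} + z_β = 1.960 + 0.524 = 2.484.
n = 2 × (2.484 / 1.04)² = 2 × 2.388² = 2 × 5.70 = 11.4.
Round up to the next whole participant.

n = 12 per group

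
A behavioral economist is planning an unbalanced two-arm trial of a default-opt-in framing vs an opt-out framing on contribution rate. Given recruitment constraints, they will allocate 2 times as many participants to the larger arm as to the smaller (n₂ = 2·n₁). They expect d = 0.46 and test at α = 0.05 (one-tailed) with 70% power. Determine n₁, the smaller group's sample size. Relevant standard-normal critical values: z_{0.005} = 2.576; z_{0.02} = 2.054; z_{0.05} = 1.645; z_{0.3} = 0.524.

With allocation ratio k = n₂/n₁ = 2, Var(x̄₁−x̄₂) = σ²(1/n₁ + 1/(k·n₁)) = σ²·(k+1)/(k·n₁).
So n₁ = (1 + 1/k)·((z_{α} + z_β)/d)² = 1.500 × (2.169/0.46)².
n₁ = 1.500 × 22.23 = 33.3.
Round up: n₁ = 34, giving n₂ = 2 × 34 = 68.

n₁ = 34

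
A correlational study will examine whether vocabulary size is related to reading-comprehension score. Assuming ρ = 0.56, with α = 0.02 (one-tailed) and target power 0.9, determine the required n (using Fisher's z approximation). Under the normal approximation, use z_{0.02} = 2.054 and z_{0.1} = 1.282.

Fisher's z: C = ½·ln((1+r)/(1−r)) = ½·ln(3.5455) = 0.6328.
n = ((z_{α} + z_β)/C)² + 3.
(2.054 + 1.282) / 0.6328 = 3.336 / 0.6328 = 5.272.
n = 5.272² + 3 = 27.79 + 3 = 30.8.
Round up.

n = 31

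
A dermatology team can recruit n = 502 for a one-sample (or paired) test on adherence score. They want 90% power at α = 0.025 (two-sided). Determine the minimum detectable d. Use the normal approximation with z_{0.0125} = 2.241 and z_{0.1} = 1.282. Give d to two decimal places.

d_min ≈ 0.16

For a single sample (or paired design) of n = 502: d_min = (z_{α/2} + z_β)/√n.
z-sum = 2.241 + 1.282 = 3.523.
d_min = 3.523 / √502 = 3.523 / 22.405 = 0.157.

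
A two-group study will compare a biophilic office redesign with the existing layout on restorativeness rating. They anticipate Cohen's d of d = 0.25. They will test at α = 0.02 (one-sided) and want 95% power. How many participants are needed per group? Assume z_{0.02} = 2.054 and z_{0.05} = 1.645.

For two independent groups with equal n: n = 2·((z_{α} + z_β) / d)².
z_{α} + z_β = 2.054 + 1.645 = 3.699.
n = 2 × (3.699 / 0.25)² = 2 × 14.796² = 2 × 218.92 = 437.8.
Round up to the next whole participant.

n = 438 per group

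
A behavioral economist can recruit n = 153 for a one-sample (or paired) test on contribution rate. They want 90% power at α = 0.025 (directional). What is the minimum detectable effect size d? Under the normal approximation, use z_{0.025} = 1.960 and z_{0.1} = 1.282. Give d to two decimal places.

d_min ≈ 0.26

For a single sample (or paired design) of n = 153: d_min = (z_{α} + z_β)/√n.
z-sum = 1.960 + 1.282 = 3.242.
d_min = 3.242 / √153 = 3.242 / 12.369 = 0.262.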